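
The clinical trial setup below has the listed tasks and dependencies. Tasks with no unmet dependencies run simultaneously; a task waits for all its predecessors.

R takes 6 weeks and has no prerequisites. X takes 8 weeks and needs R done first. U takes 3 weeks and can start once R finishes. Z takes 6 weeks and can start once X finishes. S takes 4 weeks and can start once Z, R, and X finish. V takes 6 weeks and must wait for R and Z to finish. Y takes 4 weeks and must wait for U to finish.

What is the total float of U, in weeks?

13

Critical path: R→X→Z→V = 6+8+6+6 = 26, so the finish is 26 weeks.
Longest path through U: 13 weeks (earliest finish 9, latest finish 22).
Float = 26 − 13 = 13.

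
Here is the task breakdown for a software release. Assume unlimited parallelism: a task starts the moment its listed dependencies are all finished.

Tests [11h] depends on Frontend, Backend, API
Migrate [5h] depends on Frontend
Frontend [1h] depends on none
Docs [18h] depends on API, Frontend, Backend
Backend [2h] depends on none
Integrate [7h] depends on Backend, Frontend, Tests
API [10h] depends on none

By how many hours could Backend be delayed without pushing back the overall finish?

The longest chain is API→Tests→Integrate = 10+11+7 = 28; overall finish 28 hours.
Longest path through Backend: 20 hours (earliest finish 2, latest finish 10).
So Backend can slip 10 − 2 = 8 hours.

8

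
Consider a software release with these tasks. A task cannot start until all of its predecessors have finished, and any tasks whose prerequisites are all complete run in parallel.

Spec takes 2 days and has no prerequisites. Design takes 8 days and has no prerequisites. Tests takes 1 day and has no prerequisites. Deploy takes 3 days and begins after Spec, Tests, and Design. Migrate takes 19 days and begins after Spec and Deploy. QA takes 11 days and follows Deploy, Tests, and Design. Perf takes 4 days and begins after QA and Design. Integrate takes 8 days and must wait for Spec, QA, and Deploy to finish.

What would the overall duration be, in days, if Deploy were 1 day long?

The binding path is Design→Deploy→Migrate = 8+3+19 = 30; finish at 30 days.
Since Deploy is critical, the -2 change carries straight to that chain (now 28 days).
The critical path is still Design→Deploy→Migrate; finish is now 28 days.

28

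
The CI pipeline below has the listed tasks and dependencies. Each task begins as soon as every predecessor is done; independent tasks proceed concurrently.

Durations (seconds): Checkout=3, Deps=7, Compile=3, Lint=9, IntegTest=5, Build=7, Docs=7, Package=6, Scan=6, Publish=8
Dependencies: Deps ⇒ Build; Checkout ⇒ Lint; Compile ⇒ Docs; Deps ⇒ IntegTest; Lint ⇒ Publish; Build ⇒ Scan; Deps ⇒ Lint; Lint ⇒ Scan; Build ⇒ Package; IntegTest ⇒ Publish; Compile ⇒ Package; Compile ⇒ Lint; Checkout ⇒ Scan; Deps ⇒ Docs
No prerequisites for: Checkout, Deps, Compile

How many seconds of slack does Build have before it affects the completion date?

The longest chain is Deps→Lint→Publish = 7+9+8 = 24; overall finish 24 seconds.
Build finishes as early as 14 and must finish by 18.
Float = 24 − 20 = 4.

4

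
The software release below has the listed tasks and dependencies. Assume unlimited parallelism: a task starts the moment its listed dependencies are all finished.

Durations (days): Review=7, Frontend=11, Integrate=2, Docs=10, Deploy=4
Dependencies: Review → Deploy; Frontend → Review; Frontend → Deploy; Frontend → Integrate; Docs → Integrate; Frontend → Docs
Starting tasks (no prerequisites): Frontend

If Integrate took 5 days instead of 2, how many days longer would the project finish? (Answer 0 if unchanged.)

As given, the longest chain is Frontend→Docs→Integrate = 11+10+2 = 23, so the finish is 23 days.
Integrate is on the critical path; changing it to 5 makes that path 26 days.
No other chain overtakes it, so the finish is 26 days.
Change in finish: 26 − 23 = +3 days.

3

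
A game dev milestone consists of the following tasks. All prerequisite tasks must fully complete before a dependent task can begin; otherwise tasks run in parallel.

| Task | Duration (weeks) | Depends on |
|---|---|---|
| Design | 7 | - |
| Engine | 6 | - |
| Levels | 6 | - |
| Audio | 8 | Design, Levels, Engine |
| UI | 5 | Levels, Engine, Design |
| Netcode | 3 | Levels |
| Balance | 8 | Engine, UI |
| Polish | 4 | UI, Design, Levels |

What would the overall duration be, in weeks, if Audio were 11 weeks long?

20

Actual critical path: Design→UI→Balance = 7+5+8 = 20 ⇒ 20 weeks.
The longest path through Audio is only 15 weeks, so Audio has float 5.
No other chain overtakes it, so the finish is 20 weeks.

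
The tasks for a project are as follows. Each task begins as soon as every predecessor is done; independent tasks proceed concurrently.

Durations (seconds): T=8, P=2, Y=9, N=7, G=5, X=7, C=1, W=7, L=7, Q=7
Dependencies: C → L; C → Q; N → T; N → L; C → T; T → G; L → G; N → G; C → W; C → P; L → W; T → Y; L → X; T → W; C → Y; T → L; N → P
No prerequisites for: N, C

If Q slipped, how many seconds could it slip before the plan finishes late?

21

N→T→L→X = 7+8+7+7 = 29 sets the makespan at 29 seconds.
The longest chain containing Q totals 8 seconds.
Slack of Q = 22 − 1 = 21 seconds.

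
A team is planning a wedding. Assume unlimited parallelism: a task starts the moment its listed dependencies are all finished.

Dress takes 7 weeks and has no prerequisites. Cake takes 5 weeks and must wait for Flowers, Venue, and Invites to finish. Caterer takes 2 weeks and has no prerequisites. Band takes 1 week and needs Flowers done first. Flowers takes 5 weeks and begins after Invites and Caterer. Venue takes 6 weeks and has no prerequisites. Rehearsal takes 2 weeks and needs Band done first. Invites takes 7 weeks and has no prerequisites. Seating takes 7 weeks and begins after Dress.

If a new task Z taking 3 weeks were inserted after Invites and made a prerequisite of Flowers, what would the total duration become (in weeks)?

20

Originally the project takes 17 weeks.
With Z inserted, Flowers now waits for max(Invites, Caterer, Z).
New critical path: Invites→Z→Flowers→Cake = 7+3+5+5 = 20 ⇒ 20 weeks.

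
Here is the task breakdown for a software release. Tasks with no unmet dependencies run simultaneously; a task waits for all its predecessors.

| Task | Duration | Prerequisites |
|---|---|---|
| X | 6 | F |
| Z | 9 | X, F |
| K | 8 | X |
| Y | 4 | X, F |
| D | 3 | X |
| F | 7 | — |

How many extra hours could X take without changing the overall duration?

0

Critical path: F→X→Z = 7+6+9 = 22, so the finish is 22 hours.
The longest chain containing X totals 22 hours.
So X can slip 13 − 13 = 0 hours.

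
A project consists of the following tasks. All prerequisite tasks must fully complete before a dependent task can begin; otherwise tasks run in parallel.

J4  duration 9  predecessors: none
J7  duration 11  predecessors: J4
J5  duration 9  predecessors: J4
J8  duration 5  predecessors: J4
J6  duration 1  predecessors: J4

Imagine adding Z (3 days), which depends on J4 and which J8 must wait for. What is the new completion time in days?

20

Originally the plan takes 20 days.
With Z inserted, J8 now waits for max(J4, Z).
New critical path: J4→J7 = 9+11 = 20 ⇒ 20 days.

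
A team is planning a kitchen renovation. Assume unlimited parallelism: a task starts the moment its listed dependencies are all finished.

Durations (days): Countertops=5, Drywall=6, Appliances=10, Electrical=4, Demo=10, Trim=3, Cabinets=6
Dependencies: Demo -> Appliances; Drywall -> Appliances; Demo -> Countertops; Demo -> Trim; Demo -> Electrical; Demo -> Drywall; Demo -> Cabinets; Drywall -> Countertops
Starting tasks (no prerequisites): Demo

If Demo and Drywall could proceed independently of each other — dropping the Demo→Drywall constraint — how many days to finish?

20

Original critical path: Demo→Drywall→Appliances = 10+6+10 = 26 ⇒ 26 days.
Without Demo→Drywall, Drywall's earliest start moves from 10 to 0.
The longest chain is now Demo→Appliances = 10+10 = 20, so the project takes 20 days.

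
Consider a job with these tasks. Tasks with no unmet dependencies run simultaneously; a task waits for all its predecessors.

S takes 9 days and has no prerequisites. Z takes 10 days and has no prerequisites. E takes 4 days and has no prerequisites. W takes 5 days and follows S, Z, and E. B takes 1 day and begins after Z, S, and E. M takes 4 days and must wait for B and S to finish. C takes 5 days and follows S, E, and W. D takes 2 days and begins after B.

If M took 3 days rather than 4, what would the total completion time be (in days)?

20

Baseline: Z→W→C = 10+5+5 = 20 → 20 days.
M has 5 days of float (longest path through it is 15).
No other chain overtakes it, so the finish is 20 days.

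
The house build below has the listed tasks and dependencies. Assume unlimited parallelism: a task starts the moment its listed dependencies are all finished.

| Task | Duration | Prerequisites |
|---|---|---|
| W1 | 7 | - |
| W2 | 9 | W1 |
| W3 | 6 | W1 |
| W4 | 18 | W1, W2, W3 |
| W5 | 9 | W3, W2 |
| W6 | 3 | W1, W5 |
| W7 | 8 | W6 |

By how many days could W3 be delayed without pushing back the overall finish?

The longest chain is W1→W2→W5→W6→W7 = 7+9+9+3+8 = 36; overall finish 36 days.
The longest chain containing W3 totals 33 days.
Slack of W3 = 10 − 7 = 3 days.

3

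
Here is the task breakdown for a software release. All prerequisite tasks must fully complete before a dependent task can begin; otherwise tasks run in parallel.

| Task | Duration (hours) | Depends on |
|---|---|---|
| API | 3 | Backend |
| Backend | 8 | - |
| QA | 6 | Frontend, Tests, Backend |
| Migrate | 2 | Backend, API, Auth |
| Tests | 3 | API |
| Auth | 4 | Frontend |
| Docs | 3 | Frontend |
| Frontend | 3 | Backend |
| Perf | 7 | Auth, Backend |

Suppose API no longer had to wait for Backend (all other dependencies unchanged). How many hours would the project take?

22

With the dependency in place, Backend→Frontend→Auth→Perf = 8+3+4+7 = 22 sets the finish at 22 hours.
Without Backend→API, API's earliest start moves from 8 to 0.
New critical path: Backend→Frontend→Auth→Perf = 8+3+4+7 = 22 ⇒ 22 hours.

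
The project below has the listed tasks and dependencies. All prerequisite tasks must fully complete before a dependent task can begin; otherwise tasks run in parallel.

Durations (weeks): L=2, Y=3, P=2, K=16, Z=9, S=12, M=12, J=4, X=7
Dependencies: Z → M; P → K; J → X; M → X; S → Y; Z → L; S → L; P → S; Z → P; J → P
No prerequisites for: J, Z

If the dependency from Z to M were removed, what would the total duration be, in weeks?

27

Before: longest chain Z→M→X = 9+12+7 = 28, finish 28.
Without Z→M, M's earliest start moves from 9 to 0.
New critical path: Z→P→K = 9+2+16 = 27 ⇒ 27 weeks.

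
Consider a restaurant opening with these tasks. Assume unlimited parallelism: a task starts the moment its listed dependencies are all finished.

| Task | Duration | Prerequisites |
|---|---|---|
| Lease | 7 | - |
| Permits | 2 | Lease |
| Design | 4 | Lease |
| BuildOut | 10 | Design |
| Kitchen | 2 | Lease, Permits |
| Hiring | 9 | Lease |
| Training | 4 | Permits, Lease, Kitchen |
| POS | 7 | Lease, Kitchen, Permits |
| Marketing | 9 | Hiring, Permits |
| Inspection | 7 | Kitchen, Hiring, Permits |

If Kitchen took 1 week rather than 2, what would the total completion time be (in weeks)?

The binding path is Lease→Hiring→Marketing = 7+9+9 = 25; finish at 25 weeks.
The longest path through Kitchen is only 18 weeks, so Kitchen has float 7.
That remains the longest chain; total 25 weeks.

25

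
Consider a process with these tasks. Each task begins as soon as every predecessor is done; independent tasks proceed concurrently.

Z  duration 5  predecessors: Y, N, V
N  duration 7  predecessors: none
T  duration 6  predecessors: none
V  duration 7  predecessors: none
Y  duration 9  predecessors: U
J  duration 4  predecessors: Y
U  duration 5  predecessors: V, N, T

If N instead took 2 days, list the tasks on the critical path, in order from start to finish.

As given, the longest chain is N→U→Y→Z = 7+5+9+5 = 26, so the finish is 26 days.
N lies on that path, so at 2 days the path becomes 21 days.
The binding chain switches to V→U→Y→Z = 7+5+9+5 = 26; finish 26 days.

V, U, Y, Z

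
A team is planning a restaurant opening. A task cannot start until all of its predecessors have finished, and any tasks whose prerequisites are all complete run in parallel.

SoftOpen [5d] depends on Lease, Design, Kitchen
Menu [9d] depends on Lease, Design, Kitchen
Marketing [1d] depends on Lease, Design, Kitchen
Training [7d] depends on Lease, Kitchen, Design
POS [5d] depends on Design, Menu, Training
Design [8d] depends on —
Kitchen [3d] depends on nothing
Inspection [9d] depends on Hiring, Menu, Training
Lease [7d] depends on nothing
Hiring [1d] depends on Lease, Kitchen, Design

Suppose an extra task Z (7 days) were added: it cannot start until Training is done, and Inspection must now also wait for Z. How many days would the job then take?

Originally the job takes 26 days.
With Z inserted, Inspection now waits for max(Hiring, Menu, Training, Z).
New critical path: Design→Training→Z→Inspection = 8+7+7+9 = 31 ⇒ 31 days.

31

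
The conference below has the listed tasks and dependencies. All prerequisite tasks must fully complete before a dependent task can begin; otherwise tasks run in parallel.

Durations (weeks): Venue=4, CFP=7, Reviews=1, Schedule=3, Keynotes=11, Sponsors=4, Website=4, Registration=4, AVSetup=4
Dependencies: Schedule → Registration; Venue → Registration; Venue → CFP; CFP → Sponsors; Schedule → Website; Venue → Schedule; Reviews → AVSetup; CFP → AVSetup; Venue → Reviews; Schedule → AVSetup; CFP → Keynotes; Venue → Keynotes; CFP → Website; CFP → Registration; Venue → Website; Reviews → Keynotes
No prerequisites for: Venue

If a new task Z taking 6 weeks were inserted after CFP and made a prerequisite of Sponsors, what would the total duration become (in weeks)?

22

Originally the job takes 22 weeks.
With Z inserted, Sponsors now waits for max(CFP, Z).
New critical path: Venue→CFP→Keynotes = 4+7+11 = 22 ⇒ 22 weeks.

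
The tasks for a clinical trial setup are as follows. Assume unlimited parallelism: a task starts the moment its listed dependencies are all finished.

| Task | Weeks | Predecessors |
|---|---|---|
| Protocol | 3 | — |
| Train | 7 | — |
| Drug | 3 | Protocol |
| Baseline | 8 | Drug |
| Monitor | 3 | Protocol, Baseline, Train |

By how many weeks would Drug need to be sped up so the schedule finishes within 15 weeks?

2

Current finish: 17 weeks; target: 15.
Drug is on every critical path, so each week cut from Drug cuts the finish by one (this holds down to a finish of 15).
Need 17 − 15 = 2 weeks off Drug → Drug becomes 1 week, finish becomes 15.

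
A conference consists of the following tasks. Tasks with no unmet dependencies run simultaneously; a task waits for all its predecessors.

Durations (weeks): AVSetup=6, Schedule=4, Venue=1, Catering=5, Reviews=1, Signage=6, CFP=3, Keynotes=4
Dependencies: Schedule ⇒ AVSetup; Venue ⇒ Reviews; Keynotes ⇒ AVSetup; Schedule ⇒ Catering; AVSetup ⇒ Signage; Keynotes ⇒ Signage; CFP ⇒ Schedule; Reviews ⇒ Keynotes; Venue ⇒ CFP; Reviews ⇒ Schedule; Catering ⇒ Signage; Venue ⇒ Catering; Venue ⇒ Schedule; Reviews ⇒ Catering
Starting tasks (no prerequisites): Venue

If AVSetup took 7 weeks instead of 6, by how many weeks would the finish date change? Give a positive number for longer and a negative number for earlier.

1

Actual critical path: Venue→CFP→Schedule→AVSetup→Signage = 1+3+4+6+6 = 20 ⇒ 20 weeks.
AVSetup is on the critical path; changing it to 7 makes that path 21 weeks.
That remains the longest chain; total 21 weeks.
Change in finish: 21 − 20 = +1 weeks.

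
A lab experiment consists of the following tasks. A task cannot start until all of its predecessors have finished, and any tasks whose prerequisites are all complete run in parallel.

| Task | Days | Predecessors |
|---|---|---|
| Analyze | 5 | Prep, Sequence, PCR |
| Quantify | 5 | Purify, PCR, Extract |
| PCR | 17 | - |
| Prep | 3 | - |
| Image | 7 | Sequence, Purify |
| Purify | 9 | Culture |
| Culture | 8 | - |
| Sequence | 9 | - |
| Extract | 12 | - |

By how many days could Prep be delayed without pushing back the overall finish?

16

Critical path: Culture→Purify→Image = 8+9+7 = 24, so the finish is 24 days.
Longest path through Prep: 8 days (earliest finish 3, latest finish 19).
So Prep can slip 19 − 3 = 16 days.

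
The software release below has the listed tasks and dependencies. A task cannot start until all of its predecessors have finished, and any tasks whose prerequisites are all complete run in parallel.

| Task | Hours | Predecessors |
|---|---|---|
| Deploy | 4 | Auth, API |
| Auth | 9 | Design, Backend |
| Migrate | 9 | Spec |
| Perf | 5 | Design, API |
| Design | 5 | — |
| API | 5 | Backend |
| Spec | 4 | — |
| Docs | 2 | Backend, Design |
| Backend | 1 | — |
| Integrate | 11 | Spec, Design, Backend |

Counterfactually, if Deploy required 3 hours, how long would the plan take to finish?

17

Critical path before the change: Design→Auth→Deploy = 5+9+4 = 18 giving 18 hours.
Since Deploy is critical, the -1 change carries straight to that chain (now 17 hours).
No other chain overtakes it, so the finish is 17 hours.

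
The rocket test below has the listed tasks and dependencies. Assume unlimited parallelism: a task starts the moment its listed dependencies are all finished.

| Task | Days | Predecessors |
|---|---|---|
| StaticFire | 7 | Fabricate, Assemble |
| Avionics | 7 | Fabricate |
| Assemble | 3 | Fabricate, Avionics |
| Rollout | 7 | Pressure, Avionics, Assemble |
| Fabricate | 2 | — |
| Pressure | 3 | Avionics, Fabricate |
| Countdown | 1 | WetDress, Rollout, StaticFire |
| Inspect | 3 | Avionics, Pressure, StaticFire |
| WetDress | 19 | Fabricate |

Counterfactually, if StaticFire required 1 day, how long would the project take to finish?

Critical path before the change: Fabricate→Avionics→Assemble→StaticFire→Inspect = 2+7+3+7+3 = 22 giving 22 days.
StaticFire lies on that path, so at 1 day the path becomes 16 days.
Now Fabricate→WetDress→Countdown = 2+19+1 = 22 is longest, so the finish becomes 22 days.

22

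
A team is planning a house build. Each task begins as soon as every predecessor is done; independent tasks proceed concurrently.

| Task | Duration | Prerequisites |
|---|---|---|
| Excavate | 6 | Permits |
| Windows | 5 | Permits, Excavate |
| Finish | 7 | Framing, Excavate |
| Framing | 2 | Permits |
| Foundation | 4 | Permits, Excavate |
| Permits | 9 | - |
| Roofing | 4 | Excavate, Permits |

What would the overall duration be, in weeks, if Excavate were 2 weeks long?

18

Critical path before the change: Permits→Excavate→Finish = 9+6+7 = 22 giving 22 weeks.
Excavate lies on that path, so at 2 weeks the path becomes 18 weeks.
The critical path is still Permits→Excavate→Finish; finish is now 18 weeks.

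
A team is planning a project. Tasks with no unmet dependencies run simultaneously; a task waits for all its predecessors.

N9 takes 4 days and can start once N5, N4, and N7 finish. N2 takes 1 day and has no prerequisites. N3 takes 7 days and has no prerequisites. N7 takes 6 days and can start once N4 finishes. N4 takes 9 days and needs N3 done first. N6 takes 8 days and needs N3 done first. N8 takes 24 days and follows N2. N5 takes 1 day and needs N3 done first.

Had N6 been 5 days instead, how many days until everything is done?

26

Actual critical path: N3→N4→N7→N9 = 7+9+6+4 = 26 ⇒ 26 days.
N6 has 11 days of float (longest path through it is 15).
That remains the longest chain; total 26 days.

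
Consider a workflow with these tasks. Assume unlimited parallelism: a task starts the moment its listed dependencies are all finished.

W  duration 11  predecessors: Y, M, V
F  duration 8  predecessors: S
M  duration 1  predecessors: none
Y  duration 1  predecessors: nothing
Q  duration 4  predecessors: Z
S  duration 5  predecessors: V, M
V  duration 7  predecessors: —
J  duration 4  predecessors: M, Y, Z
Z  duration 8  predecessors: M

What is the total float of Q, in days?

Critical path: V→S→F = 7+5+8 = 20, so the finish is 20 days.
The longest chain containing Q totals 13 days.
Float = 20 − 13 = 7.

7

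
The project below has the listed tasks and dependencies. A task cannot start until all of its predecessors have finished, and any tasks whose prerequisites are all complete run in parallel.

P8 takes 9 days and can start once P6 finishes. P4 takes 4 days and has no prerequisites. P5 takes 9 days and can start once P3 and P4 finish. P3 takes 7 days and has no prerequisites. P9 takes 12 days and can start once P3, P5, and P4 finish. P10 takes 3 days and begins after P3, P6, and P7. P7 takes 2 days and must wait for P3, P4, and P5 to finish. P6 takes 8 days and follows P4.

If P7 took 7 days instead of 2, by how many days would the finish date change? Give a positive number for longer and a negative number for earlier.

Actual critical path: P3→P5→P9 = 7+9+12 = 28 ⇒ 28 days.
P7 is off the critical path — its longest chain is 21 days, giving 7 of slack.
The critical path is still P3→P5→P9; finish is now 28 days.
Change in finish: 28 − 28 = +0 days.

0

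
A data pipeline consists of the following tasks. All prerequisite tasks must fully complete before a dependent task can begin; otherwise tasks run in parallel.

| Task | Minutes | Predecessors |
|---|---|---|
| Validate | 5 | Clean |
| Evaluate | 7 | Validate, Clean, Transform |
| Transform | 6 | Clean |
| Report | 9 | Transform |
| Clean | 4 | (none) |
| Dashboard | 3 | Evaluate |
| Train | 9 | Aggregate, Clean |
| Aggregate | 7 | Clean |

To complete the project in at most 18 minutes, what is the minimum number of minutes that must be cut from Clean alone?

Current finish: 20 minutes; target: 18.
Clean is on every critical path, so each minute cut from Clean cuts the finish by one (this holds down to a finish of 17).
Need 20 − 18 = 2 minutes off Clean → Clean becomes 2 minutes, finish becomes 18.

2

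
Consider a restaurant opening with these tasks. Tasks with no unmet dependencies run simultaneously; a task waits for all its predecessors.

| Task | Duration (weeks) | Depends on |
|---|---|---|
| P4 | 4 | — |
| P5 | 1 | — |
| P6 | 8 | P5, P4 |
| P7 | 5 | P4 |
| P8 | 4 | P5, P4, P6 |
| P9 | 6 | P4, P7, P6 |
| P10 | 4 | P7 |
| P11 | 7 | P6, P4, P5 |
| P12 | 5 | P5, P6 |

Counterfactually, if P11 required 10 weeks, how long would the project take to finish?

22

As given, the longest chain is P4→P6→P11 = 4+8+7 = 19, so the finish is 19 weeks.
P11 lies on that path, so at 10 weeks the path becomes 22 weeks.
The critical path is still P4→P6→P11; finish is now 22 weeks.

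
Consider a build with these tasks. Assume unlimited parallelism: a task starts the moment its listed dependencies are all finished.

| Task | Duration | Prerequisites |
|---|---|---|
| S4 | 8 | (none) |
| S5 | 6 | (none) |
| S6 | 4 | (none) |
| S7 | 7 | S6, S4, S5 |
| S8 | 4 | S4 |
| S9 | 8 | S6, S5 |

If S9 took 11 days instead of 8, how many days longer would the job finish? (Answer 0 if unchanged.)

2

Actual critical path: S4→S7 = 8+7 = 15 ⇒ 15 days.
S9 is off the critical path — its longest chain is 14 days, giving 1 of slack.
New critical path: S5→S9 = 6+11 = 17 ⇒ 17 days.
Change in finish: 17 − 15 = +2 days.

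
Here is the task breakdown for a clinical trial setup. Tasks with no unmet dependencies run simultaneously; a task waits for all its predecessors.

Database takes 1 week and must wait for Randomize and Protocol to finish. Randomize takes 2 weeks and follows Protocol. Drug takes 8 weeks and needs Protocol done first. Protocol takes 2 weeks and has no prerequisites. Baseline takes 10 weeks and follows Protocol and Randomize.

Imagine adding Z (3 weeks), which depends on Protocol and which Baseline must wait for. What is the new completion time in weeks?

Originally the plan takes 14 weeks.
With Z inserted, Baseline now waits for max(Protocol, Randomize, Z).
New critical path: Protocol→Z→Baseline = 2+3+10 = 15 ⇒ 15 weeks.

15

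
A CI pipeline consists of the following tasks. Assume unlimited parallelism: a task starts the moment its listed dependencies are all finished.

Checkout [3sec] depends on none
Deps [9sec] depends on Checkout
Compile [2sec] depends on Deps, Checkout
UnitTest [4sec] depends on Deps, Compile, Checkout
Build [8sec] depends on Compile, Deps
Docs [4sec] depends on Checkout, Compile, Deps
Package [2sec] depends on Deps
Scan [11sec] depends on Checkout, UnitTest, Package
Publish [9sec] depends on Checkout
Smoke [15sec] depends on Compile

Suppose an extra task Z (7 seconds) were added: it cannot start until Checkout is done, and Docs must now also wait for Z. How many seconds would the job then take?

29

Originally the job takes 29 seconds.
With Z inserted, Docs now waits for max(Checkout, Compile, Deps, Z).
New critical path: Checkout→Deps→Compile→UnitTest→Scan = 3+9+2+4+11 = 29 ⇒ 29 seconds.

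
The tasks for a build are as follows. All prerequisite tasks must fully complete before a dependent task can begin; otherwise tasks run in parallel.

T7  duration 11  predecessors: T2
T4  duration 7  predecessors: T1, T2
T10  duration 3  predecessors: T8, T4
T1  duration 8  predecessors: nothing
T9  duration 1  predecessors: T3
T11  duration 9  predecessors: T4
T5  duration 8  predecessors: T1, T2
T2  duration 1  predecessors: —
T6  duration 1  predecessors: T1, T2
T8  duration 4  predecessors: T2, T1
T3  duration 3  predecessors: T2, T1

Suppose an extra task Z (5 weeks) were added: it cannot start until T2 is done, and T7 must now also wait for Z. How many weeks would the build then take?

24

Originally the build takes 24 weeks.
With Z inserted, T7 now waits for max(T2, Z).
New critical path: T1→T4→T11 = 8+7+9 = 24 ⇒ 24 weeks.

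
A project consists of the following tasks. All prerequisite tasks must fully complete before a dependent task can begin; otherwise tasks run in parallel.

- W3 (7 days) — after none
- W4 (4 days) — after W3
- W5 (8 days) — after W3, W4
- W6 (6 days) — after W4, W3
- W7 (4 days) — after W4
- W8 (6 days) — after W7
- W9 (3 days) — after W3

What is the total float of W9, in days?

W3→W4→W7→W8 = 7+4+4+6 = 21 sets the makespan at 21 days.
W9 finishes as early as 10 and must finish by 21.
Float = 21 − 10 = 11.

11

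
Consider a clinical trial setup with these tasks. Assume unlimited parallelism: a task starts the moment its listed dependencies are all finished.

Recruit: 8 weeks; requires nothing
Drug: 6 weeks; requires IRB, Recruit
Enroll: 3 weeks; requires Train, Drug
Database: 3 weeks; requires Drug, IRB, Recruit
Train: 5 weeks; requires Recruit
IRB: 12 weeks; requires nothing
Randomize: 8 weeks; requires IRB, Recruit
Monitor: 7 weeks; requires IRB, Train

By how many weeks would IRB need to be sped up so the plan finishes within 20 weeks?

1

Current finish: 21 weeks; target: 20.
IRB is on every critical path, so each week cut from IRB cuts the finish by one (this holds down to a finish of 20).
Need 21 − 20 = 1 week off IRB → IRB becomes 11 weeks, finish becomes 20.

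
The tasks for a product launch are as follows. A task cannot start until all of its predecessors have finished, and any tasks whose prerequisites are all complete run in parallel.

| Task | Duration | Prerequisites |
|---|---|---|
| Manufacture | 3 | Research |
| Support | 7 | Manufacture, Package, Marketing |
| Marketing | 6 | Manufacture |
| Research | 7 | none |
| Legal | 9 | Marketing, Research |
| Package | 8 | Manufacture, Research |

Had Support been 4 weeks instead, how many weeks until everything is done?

25

The binding path is Research→Manufacture→Package→Support = 7+3+8+7 = 25; finish at 25 weeks.
Support lies on that path, so at 4 weeks the path becomes 22 weeks.
New critical path: Research→Manufacture→Marketing→Legal = 7+3+6+9 = 25 ⇒ 25 weeks.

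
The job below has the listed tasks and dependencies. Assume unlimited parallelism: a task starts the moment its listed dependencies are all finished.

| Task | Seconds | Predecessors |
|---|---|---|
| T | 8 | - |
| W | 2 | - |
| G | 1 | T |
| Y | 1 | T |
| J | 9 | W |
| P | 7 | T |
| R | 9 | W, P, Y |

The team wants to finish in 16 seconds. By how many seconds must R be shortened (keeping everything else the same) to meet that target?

Current finish: 24 seconds; target: 16.
R is on every critical path, so each second cut from R cuts the finish by one (this holds down to a finish of 16).
Need 24 − 16 = 8 seconds off R → R becomes 1 second, finish becomes 16.

8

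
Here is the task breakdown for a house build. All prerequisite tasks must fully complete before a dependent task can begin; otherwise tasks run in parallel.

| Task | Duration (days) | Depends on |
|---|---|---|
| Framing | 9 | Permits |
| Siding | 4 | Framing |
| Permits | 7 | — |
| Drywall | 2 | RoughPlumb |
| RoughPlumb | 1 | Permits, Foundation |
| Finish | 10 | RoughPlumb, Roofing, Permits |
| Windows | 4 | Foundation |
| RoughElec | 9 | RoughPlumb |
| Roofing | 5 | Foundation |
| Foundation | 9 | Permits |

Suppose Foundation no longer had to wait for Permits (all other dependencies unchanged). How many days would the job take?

24

Before: longest chain Permits→Foundation→Roofing→Finish = 7+9+5+10 = 31, finish 31.
Without Permits→Foundation, Foundation's earliest start moves from 7 to 0.
New critical path: Foundation→Roofing→Finish = 9+5+10 = 24 ⇒ 24 days.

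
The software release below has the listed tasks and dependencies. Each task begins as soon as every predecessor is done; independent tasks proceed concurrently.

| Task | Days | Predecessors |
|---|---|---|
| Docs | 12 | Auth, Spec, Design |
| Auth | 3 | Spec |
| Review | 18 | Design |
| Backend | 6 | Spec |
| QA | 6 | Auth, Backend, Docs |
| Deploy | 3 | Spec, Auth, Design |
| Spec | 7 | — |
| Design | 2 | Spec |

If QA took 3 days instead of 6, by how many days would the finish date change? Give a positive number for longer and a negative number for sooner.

The binding path is Spec→Auth→Docs→QA = 7+3+12+6 = 28; finish at 28 days.
QA lies on that path, so at 3 days the path becomes 25 days.
The binding chain switches to Spec→Design→Review = 7+2+18 = 27; finish 27 days.
Change in finish: 27 − 28 = -1 days.

-1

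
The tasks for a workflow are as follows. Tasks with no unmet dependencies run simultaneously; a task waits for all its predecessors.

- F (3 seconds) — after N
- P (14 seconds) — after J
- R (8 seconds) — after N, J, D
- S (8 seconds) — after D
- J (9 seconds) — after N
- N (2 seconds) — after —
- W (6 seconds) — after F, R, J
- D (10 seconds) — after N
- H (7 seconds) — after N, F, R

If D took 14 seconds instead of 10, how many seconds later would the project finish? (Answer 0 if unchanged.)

Actual critical path: N→D→R→H = 2+10+8+7 = 27 ⇒ 27 seconds.
D lies on that path, so at 14 seconds the path becomes 31 seconds.
No other chain overtakes it, so the finish is 31 seconds.
Change in finish: 31 − 27 = +4 seconds.

4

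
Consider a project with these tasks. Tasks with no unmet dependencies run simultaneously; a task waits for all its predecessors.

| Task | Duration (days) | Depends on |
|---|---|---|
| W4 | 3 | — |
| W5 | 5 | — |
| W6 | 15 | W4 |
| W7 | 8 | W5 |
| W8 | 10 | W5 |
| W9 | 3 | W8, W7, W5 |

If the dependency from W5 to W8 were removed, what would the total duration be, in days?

Original critical path: W4→W6 = 3+15 = 18 ⇒ 18 days.
Without W5→W8, W8's earliest start moves from 5 to 0.
After: W4→W6 = 3+15 = 18 → 18 days.

18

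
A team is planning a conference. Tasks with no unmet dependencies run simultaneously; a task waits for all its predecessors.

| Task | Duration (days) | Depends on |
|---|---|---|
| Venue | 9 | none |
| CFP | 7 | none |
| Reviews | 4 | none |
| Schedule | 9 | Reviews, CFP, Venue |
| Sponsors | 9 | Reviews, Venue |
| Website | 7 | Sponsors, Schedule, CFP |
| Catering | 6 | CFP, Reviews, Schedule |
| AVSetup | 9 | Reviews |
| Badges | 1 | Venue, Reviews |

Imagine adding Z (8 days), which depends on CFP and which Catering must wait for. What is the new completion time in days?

Originally the conference takes 25 days.
With Z inserted, Catering now waits for max(CFP, Reviews, Schedule, Z).
New critical path: Venue→Schedule→Website = 9+9+7 = 25 ⇒ 25 days.

25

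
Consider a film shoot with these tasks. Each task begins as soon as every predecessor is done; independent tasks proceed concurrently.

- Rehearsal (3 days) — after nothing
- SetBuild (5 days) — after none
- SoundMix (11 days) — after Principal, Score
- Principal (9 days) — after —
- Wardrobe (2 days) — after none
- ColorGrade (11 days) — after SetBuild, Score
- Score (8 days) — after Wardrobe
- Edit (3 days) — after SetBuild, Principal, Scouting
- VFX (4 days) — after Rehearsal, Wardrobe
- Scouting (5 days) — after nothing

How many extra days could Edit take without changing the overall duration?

9

The longest chain is Wardrobe→Score→SoundMix = 2+8+11 = 21; overall finish 21 days.
Longest path through Edit: 12 days (earliest finish 12, latest finish 21).
Float = 21 − 12 = 9.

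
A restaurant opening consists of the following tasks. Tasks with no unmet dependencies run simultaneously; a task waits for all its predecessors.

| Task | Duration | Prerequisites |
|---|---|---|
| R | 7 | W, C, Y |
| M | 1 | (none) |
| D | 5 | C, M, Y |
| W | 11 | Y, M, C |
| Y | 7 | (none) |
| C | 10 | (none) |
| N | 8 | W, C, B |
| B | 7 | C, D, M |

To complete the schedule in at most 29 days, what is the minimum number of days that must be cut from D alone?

1

Current finish: 30 days; target: 29.
D is on every critical path, so each day cut from D cuts the finish by one (this holds down to a finish of 29).
Need 30 − 29 = 1 day off D → D becomes 4 days, finish becomes 29.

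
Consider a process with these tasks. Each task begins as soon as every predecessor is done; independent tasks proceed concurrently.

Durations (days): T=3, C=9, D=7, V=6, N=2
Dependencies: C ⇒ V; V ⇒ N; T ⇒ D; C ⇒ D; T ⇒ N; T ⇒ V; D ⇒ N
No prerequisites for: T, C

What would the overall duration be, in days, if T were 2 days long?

Actual critical path: C→D→N = 9+7+2 = 18 ⇒ 18 days.
The longest path through T is only 12 days, so T has float 6.
No other chain overtakes it, so the finish is 18 days.

18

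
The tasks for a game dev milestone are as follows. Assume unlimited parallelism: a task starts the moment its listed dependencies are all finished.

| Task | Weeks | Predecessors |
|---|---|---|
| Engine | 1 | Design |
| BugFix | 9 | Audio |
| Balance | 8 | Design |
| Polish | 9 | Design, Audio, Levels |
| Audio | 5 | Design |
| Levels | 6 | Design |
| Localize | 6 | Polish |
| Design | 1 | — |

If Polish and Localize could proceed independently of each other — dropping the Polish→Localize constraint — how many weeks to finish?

16

Before: longest chain Design→Levels→Polish→Localize = 1+6+9+6 = 22, finish 22.
Without Polish→Localize, Localize's earliest start moves from 16 to 0.
New critical path: Design→Levels→Polish = 1+6+9 = 16 ⇒ 16 weeks.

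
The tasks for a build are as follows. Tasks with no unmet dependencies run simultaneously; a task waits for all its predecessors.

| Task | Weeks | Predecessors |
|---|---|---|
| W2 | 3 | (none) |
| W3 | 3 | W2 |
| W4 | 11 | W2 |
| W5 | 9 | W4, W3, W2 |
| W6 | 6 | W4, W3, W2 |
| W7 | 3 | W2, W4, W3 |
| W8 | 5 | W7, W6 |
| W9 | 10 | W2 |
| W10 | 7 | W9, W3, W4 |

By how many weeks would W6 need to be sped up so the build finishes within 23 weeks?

Current finish: 25 weeks; target: 23.
W6 is on every critical path, so each week cut from W6 cuts the finish by one (this holds down to a finish of 23).
Need 25 − 23 = 2 weeks off W6 → W6 becomes 4 weeks, finish becomes 23.

2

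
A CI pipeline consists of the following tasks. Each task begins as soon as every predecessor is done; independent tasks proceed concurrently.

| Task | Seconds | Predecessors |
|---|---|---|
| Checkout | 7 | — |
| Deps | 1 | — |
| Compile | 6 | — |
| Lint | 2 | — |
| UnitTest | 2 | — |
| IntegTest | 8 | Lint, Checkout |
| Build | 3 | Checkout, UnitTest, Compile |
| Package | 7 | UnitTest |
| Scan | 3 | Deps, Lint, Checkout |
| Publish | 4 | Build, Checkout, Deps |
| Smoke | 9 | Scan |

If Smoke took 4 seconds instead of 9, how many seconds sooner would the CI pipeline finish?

4

Baseline: Checkout→Scan→Smoke = 7+3+9 = 19 → 19 seconds.
Smoke lies on that path, so at 4 seconds the path becomes 14 seconds.
Now Checkout→IntegTest = 7+8 = 15 is longest, so the finish becomes 15 seconds.
Change in finish: 15 − 19 = -4 seconds.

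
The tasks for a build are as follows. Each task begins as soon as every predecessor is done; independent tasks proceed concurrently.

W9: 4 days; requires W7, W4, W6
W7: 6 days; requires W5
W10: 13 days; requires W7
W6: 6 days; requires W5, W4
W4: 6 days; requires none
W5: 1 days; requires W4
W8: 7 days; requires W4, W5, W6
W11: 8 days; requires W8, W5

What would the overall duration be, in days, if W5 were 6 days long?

Actual critical path: W4→W5→W6→W8→W11 = 6+1+6+7+8 = 28 ⇒ 28 days.
W5 is on the critical path; changing it to 6 makes that path 33 days.
No other chain overtakes it, so the finish is 33 days.

33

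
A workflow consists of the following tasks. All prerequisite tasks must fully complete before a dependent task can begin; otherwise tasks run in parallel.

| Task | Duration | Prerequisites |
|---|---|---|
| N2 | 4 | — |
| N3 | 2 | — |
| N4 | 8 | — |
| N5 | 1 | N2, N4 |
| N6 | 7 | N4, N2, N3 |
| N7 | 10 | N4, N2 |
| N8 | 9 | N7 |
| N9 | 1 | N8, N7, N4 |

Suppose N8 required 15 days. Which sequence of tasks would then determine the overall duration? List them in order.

N4, N7, N8, N9

As given, the longest chain is N4→N7→N8→N9 = 8+10+9+1 = 28, so the finish is 28 days.
Since N8 is critical, the +6 change carries straight to that chain (now 34 days).
No other chain overtakes it, so the finish is 34 days.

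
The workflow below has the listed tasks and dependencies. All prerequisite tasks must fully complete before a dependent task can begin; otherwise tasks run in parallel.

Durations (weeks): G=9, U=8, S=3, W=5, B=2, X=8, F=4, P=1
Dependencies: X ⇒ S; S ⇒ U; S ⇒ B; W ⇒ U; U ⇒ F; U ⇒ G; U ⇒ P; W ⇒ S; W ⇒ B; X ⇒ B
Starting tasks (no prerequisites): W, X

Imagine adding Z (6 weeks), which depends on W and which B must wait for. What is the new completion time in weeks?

28

Originally the schedule takes 28 weeks.
With Z inserted, B now waits for max(S, X, W, Z).
New critical path: X→S→U→G = 8+3+8+9 = 28 ⇒ 28 weeks.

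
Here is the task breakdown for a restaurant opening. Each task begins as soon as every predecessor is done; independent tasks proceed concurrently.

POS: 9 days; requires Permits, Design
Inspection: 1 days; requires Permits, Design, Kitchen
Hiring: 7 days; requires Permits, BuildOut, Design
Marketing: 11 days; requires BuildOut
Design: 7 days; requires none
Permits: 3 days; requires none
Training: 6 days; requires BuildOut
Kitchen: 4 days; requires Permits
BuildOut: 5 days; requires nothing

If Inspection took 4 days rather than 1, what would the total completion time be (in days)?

16

Actual critical path: Design→POS = 7+9 = 16 ⇒ 16 days.
Inspection has 8 days of float (longest path through it is 8).
No other chain overtakes it, so the finish is 16 days.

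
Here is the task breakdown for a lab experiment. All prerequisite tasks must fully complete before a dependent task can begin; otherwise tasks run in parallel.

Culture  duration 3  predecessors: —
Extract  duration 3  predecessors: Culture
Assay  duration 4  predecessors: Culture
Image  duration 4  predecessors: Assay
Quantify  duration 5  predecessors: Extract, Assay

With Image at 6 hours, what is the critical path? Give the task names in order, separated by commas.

Culture, Assay, Image

Baseline: Culture→Assay→Quantify = 3+4+5 = 12 → 12 hours.
The longest path through Image is only 11 hours, so Image has float 1.
New critical path: Culture→Assay→Image = 3+4+6 = 13 ⇒ 13 hours.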